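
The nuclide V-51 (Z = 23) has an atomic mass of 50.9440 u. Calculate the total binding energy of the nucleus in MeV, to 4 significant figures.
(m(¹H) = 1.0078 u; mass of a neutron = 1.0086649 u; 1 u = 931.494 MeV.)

Z = 23, so N = A − Z = 51 − 23 = 28.
Σm = 23·m(¹H) + 28·m_n = 23.1794 + 28.2426172 = 51.4220172 u
Δm = 51.4220172 − 50.9440 = 0.4780172 u
E_B = 0.4780172 × 931.494 = 445.270 MeV

445.3 MeV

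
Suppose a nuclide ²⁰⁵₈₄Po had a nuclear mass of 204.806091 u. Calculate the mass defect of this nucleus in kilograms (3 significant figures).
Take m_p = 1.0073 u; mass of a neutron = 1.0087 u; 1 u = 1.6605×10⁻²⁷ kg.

Total constituent mass: 84 × 1.0073 + 121 × 1.0087 = 206.6659 u
The mass defect is 206.6659 − 204.806091 = 1.859809 u.
In SI units: 1.859809 u × 1.6605×10⁻²⁷ kg/u = 3.0882e-27 kg

3.09e-27 kg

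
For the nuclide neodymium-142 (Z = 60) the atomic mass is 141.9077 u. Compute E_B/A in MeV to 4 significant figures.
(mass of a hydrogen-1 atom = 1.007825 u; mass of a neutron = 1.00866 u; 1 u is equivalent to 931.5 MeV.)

8.344 MeV/nucleon

Mass of separated nucleons = 60(1.007825) + 82(1.00866) = 60.469500 + 82.71012 = 143.179620 u
The mass defect is 143.179620 − 141.9077 = 1.271920 u.
Binding energy = Δm·c² = 1.271920 × 931.5 MeV/u = 1184.79 MeV
Per nucleon: 1184.79 / 142 = 8.344 MeV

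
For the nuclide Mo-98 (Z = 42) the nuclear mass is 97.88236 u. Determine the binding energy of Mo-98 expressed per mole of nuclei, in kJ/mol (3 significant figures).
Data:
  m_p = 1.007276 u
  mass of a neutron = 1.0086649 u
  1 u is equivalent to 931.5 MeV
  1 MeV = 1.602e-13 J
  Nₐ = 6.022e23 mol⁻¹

8.16e+10 kJ/mol

Z = 42, so N = A − Z = 98 − 42 = 56.
Total constituent mass: 42 × 1.007276 + 56 × 1.0086649 = 98.7908264 u
Δm = 98.7908264 − 97.88236 = 0.9084664 u
E_B = 0.9084664 × 931.5 = 846.236 MeV
Per nucleus in joules: 846.236 MeV × 1.602e-13 J/MeV = 1.3557e-10 J
Per mole: 1.3557e-10 J × 6.022e23 mol⁻¹ = 8.1640e+13 J/mol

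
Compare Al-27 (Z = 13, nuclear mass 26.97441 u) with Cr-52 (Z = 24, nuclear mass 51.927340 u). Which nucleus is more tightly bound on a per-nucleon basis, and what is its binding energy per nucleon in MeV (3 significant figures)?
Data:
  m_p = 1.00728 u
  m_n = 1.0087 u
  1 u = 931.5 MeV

Cr-52; 8.80 MeV/nucleon

Al-27: Σm = 13(1.00728) + 14(1.0087) = 27.21644 u; Δm = 0.24203 u; E_B = 225.45 MeV; E_B/A = 8.350 MeV
Cr-52: Σm = 24(1.00728) + 28(1.0087) = 52.41832 u; Δm = 0.490980 u; E_B = 457.35 MeV; E_B/A = 8.795 MeV
Cr-52 has the higher binding energy per nucleon, so it is the more tightly bound nucleus.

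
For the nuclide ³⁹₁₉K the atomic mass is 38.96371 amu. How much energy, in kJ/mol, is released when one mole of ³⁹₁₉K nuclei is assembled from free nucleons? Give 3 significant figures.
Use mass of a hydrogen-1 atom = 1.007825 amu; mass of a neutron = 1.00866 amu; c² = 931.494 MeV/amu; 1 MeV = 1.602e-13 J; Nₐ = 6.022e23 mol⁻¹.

3.22e+10 kJ/mol

The nucleus contains 19 protons and 39 − 19 = 20 neutrons.
Σm = 19·m(¹H) + 20·m_n = 19.148675 + 20.17320 = 39.321875 amu
Δm = 39.321875 − 38.96371 = 0.358165 amu
Binding energy = Δm·c² = 0.358165 × 931.494 MeV/amu = 333.629 MeV
Per nucleus in joules: 333.629 MeV × 1.602e-13 J/MeV = 5.3447e-11 J
Per mole: 5.3447e-11 J × 6.022e23 mol⁻¹ = 3.2186e+13 J/mol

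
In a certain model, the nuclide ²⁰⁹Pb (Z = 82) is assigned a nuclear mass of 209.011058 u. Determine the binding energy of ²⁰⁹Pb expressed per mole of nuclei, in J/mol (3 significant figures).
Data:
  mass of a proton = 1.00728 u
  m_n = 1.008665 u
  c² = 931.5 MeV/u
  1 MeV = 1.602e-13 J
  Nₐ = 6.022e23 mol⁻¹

With 82 protons and 127 neutrons (A = 209):
Σm = 82·m_p + 127·m_n = 82.59696 + 128.100455 = 210.697415 u
Mass defect Δm = 210.697415 − 209.011058 = 1.686357 u
Converting to energy: 1.686357 u × 931.5 MeV/u = 1570.84 MeV
Per nucleus in joules: 1570.84 MeV × 1.602e-13 J/MeV = 2.5165e-10 J
Per mole: 2.5165e-10 J × 6.022e23 mol⁻¹ = 1.5154e+14 J/mol

1.52e+14 J/mol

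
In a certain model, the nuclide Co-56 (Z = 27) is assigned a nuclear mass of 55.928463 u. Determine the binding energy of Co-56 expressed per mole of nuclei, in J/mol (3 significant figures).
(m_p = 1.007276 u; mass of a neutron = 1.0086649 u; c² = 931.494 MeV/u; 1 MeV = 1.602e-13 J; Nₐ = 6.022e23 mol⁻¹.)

4.67e+13 J/mol

Mass of separated nucleons = 27(1.007276) + 29(1.0086649) = 27.196452 + 29.2512821 = 56.4477341 u
Mass defect Δm = 56.4477341 − 55.928463 = 0.5192711 u
E_B = 0.5192711 × 931.494 = 483.698 MeV
Per nucleus in joules: 483.698 MeV × 1.602e-13 J/MeV = 7.7488e-11 J
Per mole: 7.7488e-11 J × 6.022e23 mol⁻¹ = 4.6663e+13 J/mol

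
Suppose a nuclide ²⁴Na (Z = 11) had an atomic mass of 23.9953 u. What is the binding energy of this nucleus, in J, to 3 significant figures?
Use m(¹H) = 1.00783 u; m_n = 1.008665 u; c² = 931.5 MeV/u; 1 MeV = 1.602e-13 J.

With 11 protons and 13 neutrons (A = 24):
Σm = 11·m(¹H) + 13·m_n = 11.08613 + 13.112645 = 24.198775 u
Δm = 24.198775 − 23.9953 = 0.203475 u
Converting to energy: 0.203475 u × 931.5 MeV/u = 189.537 MeV
In joules: 189.537 MeV × 1.602e-13 J/MeV = 3.0364e-11 J

3.04e-11 J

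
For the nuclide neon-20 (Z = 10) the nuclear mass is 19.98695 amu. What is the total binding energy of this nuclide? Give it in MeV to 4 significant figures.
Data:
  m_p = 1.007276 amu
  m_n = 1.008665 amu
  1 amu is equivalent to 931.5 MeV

Z = 10, so N = A − Z = 20 − 10 = 10.
Total constituent mass: 10 × 1.007276 + 10 × 1.008665 = 20.159410 amu
The mass defect is 20.159410 − 19.98695 = 0.172460 amu.
Converting to energy: 0.172460 amu × 931.5 MeV/amu = 160.646 MeV

160.6 MeV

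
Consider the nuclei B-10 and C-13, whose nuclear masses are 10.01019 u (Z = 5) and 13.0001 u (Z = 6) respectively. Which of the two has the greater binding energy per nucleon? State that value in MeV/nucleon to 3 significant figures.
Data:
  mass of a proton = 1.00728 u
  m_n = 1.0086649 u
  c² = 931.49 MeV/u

B-10: Σm = 5(1.00728) + 5(1.0086649) = 10.0797245 u; Δm = 0.0695345 u; E_B = 64.771 MeV; E_B/A = 6.477 MeV
C-13: Σm = 6(1.00728) + 7(1.0086649) = 13.1043343 u; Δm = 0.1042343 u; E_B = 97.093 MeV; E_B/A = 7.469 MeV
C-13 has the higher binding energy per nucleon, so it is the more tightly bound nucleus.

C-13; 7.47 MeV/nucleon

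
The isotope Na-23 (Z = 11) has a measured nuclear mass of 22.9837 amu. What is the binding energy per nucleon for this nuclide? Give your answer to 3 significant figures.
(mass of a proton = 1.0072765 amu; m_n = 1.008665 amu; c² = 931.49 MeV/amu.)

8.11 MeV/nucleon

With 11 protons and 12 neutrons (A = 23):
Σm = 11·m_p + 12·m_n = 11.0800415 + 12.103980 = 23.1840215 amu
The mass defect is 23.1840215 − 22.9837 = 0.2003215 amu.
Converting to energy: 0.2003215 amu × 931.49 MeV/amu = 186.597 MeV
BE/A = 186.597 MeV / 23 = 8.113 MeV/nucleon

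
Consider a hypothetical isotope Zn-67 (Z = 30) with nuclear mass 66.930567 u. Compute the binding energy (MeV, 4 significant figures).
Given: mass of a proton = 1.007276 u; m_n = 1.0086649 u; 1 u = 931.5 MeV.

566.6 MeV

Z = 30, so N = A − Z = 67 − 30 = 37.
Σm = 30·m_p + 37·m_n = 30.218280 + 37.3206013 = 67.5388813 u
Mass defect Δm = 67.5388813 − 66.930567 = 0.6083143 u
Binding energy = Δm·c² = 0.6083143 × 931.5 MeV/u = 566.645 MeV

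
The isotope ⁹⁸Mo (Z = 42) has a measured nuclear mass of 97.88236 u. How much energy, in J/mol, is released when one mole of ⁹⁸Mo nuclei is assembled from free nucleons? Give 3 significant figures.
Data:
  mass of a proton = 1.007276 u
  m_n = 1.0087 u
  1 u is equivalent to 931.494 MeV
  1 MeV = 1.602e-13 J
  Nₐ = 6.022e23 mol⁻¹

Total constituent mass: 42 × 1.007276 + 56 × 1.0087 = 98.792792 u
Δm = 98.792792 − 97.88236 = 0.910432 u
Binding energy = Δm·c² = 0.910432 × 931.494 MeV/u = 848.062 MeV
Per nucleus in joules: 848.062 MeV × 1.602e-13 J/MeV = 1.3586e-10 J
Per mole: 1.3586e-10 J × 6.022e23 mol⁻¹ = 8.1815e+13 J/mol

8.18e+13 J/mol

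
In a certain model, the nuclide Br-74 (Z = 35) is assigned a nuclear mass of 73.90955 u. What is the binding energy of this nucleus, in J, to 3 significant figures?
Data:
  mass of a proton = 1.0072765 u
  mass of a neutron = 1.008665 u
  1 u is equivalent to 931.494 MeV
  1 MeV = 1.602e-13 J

1.02e-10 J

Mass of separated nucleons = 35(1.0072765) + 39(1.008665) = 35.2546775 + 39.337935 = 74.5926125 u
The mass defect is 74.5926125 − 73.90955 = 0.6830625 u.
E_B = 0.6830625 × 931.494 = 636.269 MeV
In joules: 636.269 MeV × 1.602e-13 J/MeV = 1.0193e-10 J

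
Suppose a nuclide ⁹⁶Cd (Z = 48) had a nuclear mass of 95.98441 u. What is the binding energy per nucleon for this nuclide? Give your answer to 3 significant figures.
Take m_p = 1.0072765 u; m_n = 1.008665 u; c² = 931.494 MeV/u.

7.58 MeV/nucleon

Z = 48, so N = A − Z = 96 − 48 = 48.
Total constituent mass: 48 × 1.0072765 + 48 × 1.008665 = 96.7651920 u
The mass defect is 96.7651920 − 95.98441 = 0.7807820 u.
Binding energy = Δm·c² = 0.7807820 × 931.494 MeV/u = 727.294 MeV
Per nucleon: 727.294 / 96 = 7.576 MeV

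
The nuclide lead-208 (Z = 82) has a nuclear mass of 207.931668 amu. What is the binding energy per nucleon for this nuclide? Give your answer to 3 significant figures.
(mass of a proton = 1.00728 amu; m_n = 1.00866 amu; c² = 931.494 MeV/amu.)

Σm = 82·m_p + 126·m_n = 82.59696 + 127.09116 = 209.68812 amu
Δm = 209.68812 − 207.931668 = 1.756452 amu
Binding energy = Δm·c² = 1.756452 × 931.494 MeV/amu = 1636.12 MeV
Per nucleon: 1636.12 / 208 = 7.866 MeV

7.87 MeV/nucleon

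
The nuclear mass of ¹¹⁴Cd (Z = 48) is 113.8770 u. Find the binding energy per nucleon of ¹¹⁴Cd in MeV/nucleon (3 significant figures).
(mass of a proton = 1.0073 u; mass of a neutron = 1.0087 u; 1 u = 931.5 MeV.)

8.56 MeV/nucleon

With 48 protons and 66 neutrons (A = 114):
Total constituent mass: 48 × 1.0073 + 66 × 1.0087 = 114.9246 u
Δm = 114.9246 − 113.8770 = 1.0476 u
Binding energy = Δm·c² = 1.0476 × 931.5 MeV/u = 975.839 MeV
BE/A = 975.839 MeV / 114 = 8.560 MeV/nucleon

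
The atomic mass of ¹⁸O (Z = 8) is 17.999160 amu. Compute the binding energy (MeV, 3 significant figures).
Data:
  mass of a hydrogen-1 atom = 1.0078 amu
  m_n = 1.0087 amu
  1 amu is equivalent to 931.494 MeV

Σm = 8·m(¹H) + 10·m_n = 8.0624 + 10.0870 = 18.1494 amu
Δm = 18.1494 − 17.999160 = 0.150240 amu
Binding energy = Δm·c² = 0.150240 × 931.494 MeV/amu = 139.948 MeV

140 MeV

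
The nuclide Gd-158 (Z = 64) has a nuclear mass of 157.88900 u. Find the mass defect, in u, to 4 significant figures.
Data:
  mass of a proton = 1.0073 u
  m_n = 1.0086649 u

1.393 u

Total constituent mass: 64 × 1.0073 + 94 × 1.0086649 = 159.2817006 u
The mass defect is 159.2817006 − 157.88900 = 1.3927006 u.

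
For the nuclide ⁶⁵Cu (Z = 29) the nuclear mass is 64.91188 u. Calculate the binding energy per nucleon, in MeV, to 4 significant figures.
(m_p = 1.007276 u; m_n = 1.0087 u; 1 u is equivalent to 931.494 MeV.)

Σm = 29·m_p + 36·m_n = 29.211004 + 36.3132 = 65.524204 u
The mass defect is 65.524204 − 64.91188 = 0.612324 u.
Binding energy = Δm·c² = 0.612324 × 931.494 MeV/u = 570.376 MeV
BE/A = 570.376 MeV / 65 = 8.775 MeV/nucleon

8.775 MeV/nucleon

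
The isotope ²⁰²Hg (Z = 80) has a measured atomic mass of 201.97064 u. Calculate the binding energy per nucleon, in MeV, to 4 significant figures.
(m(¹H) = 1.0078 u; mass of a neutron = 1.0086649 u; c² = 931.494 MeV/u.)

Total constituent mass: 80 × 1.0078 + 122 × 1.0086649 = 203.6811178 u
Δm = 203.6811178 − 201.97064 = 1.7104778 u
Binding energy = Δm·c² = 1.7104778 × 931.494 MeV/u = 1593.30 MeV
Dividing by A = 202 gives 7.888 MeV per nucleon.

7.888 MeV/nucleon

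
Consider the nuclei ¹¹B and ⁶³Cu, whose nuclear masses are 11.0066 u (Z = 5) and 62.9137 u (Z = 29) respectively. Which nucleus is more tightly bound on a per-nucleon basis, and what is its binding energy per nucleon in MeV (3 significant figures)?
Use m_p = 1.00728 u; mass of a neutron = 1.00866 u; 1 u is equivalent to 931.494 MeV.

⁶³Cu; 8.75 MeV/nucleon

¹¹B: Σm = 5(1.00728) + 6(1.00866) = 11.08836 u; Δm = 0.08176 u; E_B = 76.159 MeV; E_B/A = 6.924 MeV
⁶³Cu: Σm = 29(1.00728) + 34(1.00866) = 63.50556 u; Δm = 0.59186 u; E_B = 551.31 MeV; E_B/A = 8.751 MeV
⁶³Cu has the higher binding energy per nucleon, so it is the more tightly bound nucleus.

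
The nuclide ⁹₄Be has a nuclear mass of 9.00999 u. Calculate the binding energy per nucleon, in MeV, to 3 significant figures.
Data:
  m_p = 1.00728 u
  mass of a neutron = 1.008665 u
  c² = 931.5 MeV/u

6.46 MeV/nucleon

With 4 protons and 5 neutrons (A = 9):
Σm = 4·m_p + 5·m_n = 4.02912 + 5.043325 = 9.072445 u
Mass defect Δm = 9.072445 − 9.00999 = 0.062455 u
E_B = 0.062455 × 931.5 = 58.1768 MeV
Per nucleon: 58.1768 / 9 = 6.464 MeV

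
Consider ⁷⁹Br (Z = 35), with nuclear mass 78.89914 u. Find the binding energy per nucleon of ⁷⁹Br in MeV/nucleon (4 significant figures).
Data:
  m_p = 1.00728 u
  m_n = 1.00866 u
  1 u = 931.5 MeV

8.687 MeV/nucleon

Z = 35, so N = A − Z = 79 − 35 = 44.
Total constituent mass: 35 × 1.00728 + 44 × 1.00866 = 79.63584 u
Δm = 79.63584 − 78.89914 = 0.73670 u
E_B = 0.73670 × 931.5 = 686.236 MeV
BE/A = 686.236 MeV / 79 = 8.687 MeV/nucleon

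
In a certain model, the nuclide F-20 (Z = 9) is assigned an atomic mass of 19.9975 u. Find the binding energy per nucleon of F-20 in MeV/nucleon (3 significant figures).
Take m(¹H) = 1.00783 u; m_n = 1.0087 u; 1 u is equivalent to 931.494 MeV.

Total constituent mass: 9 × 1.00783 + 11 × 1.0087 = 20.16617 u
Δm = 20.16617 − 19.9975 = 0.16867 u
E_B = 0.16867 × 931.494 = 157.115 MeV
Dividing by A = 20 gives 7.856 MeV per nucleon.

7.86 MeV/nucleon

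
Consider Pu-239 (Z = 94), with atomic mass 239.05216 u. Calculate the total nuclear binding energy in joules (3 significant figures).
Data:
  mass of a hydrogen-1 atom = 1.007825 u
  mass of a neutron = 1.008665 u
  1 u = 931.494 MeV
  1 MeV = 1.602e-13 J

2.89e-10 J

Mass of separated nucleons = 94(1.007825) + 145(1.008665) = 94.735550 + 146.256425 = 240.991975 u
The mass defect is 240.991975 − 239.05216 = 1.939815 u.
Binding energy = Δm·c² = 1.939815 × 931.494 MeV/u = 1806.93 MeV
In joules: 1806.93 MeV × 1.602e-13 J/MeV = 2.8947e-10 J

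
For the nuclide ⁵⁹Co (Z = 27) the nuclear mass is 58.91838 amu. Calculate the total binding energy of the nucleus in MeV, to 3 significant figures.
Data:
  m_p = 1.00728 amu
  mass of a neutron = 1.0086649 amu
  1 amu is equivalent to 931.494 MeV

Z = 27, so N = A − Z = 59 − 27 = 32.
Mass of separated nucleons = 27(1.00728) + 32(1.0086649) = 27.19656 + 32.2772768 = 59.4738368 amu
Δm = 59.4738368 − 58.91838 = 0.5554568 amu
Converting to energy: 0.5554568 amu × 931.494 MeV/amu = 517.405 MeV

517 MeV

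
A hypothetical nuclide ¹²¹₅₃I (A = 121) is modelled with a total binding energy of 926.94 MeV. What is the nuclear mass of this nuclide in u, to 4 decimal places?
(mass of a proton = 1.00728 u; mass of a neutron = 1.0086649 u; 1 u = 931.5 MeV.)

120.9799 u

Mass defect = 926.94 MeV / (931.5 MeV/u) = 0.995105 u
Constituent mass = 53(1.00728) + 68(1.0086649) = 121.9750532 u
Nuclear mass = 121.9750532 − 0.995105 = 120.9799482 u ≈ 120.9799 u (to 4 decimal places)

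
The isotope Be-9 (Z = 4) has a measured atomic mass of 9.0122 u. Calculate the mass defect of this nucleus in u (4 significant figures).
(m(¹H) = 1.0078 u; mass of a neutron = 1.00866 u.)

The nucleus contains 4 protons and 9 − 4 = 5 neutrons.
Total constituent mass: 4 × 1.0078 + 5 × 1.00866 = 9.07450 u
Δm = 9.07450 − 9.0122 = 0.06230 u

0.06230 u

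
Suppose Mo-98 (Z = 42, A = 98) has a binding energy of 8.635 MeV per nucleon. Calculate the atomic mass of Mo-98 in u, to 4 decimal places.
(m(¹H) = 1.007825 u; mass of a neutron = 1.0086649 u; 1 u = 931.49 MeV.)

Total binding energy = 98 × 8.635 = 846.230 MeV
Mass defect = 846.230 MeV / (931.49 MeV/u) = 0.908469 u
Constituent mass = 42(1.007825) + 56(1.0086649) = 98.8138844 u
Atomic mass = 98.8138844 − 0.908469 = 97.9054154 u ≈ 97.9054 u (to 4 decimal places)

97.9054 u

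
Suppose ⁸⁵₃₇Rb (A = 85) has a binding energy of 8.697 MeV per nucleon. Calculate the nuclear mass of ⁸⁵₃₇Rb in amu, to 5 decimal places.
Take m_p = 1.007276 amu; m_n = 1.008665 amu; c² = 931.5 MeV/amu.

84.89152 amu

Total binding energy = 85 × 8.697 = 739.245 MeV
Mass defect = 739.245 MeV / (931.5 MeV/amu) = 0.7936071 amu
Constituent mass = 37(1.007276) + 48(1.008665) = 85.685132 amu
Nuclear mass = 85.685132 − 0.7936071 = 84.8915249 amu ≈ 84.89152 amu (to 5 decimal places)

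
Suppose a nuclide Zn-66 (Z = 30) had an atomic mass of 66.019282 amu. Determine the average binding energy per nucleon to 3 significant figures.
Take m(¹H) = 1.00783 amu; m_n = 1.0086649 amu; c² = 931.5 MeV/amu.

7.45 MeV/nucleon

Total constituent mass: 30 × 1.00783 + 36 × 1.0086649 = 66.5468364 amu
Mass defect Δm = 66.5468364 − 66.019282 = 0.5275544 amu
Binding energy = Δm·c² = 0.5275544 × 931.5 MeV/amu = 491.417 MeV
Per nucleon: 491.417 / 66 = 7.446 MeV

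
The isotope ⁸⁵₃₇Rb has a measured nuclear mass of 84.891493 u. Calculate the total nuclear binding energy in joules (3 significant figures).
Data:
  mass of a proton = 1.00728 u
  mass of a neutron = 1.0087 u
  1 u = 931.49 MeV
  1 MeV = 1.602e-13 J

1.19e-10 J

Σm = 37·m_p + 48·m_n = 37.26936 + 48.4176 = 85.68696 u
Mass defect Δm = 85.68696 − 84.891493 = 0.795467 u
E_B = 0.795467 × 931.49 = 740.970 MeV
In joules: 740.970 MeV × 1.602e-13 J/MeV = 1.1870e-10 J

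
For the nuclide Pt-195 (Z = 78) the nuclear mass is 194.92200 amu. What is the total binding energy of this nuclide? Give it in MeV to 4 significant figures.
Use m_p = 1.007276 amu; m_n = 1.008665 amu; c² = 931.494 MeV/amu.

1546 MeV

The nucleus contains 78 protons and 195 − 78 = 117 neutrons.
Mass of separated nucleons = 78(1.007276) + 117(1.008665) = 78.567528 + 118.013805 = 196.581333 amu
Δm = 196.581333 − 194.92200 = 1.659333 amu
E_B = 1.659333 × 931.494 = 1545.66 MeV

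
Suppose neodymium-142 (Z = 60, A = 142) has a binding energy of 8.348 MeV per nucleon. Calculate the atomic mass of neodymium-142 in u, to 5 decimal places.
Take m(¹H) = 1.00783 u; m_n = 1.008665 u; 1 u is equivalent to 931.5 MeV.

Total binding energy = 142 × 8.348 = 1185.416 MeV
Mass defect = 1185.416 MeV / (931.5 MeV/u) = 1.2725883 u
Constituent mass = 60(1.00783) + 82(1.008665) = 143.180330 u
Atomic mass = 143.180330 − 1.2725883 = 141.9077417 u ≈ 141.90774 u (to 5 decimal places)

141.90774 u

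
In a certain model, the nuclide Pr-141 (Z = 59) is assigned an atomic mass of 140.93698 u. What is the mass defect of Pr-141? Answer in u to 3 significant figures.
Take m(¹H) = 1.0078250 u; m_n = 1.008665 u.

1.24 u

Mass of separated nucleons = 59(1.0078250) + 82(1.008665) = 59.4616750 + 82.710530 = 142.1722050 u
Δm = 142.1722050 − 140.93698 = 1.2352250 u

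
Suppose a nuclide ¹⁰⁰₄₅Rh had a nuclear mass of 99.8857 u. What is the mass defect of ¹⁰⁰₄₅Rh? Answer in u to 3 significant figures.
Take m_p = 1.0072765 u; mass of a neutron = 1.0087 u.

Σm = 45·m_p + 55·m_n = 45.3274425 + 55.4785 = 100.8059425 u
Mass defect Δm = 100.8059425 − 99.8857 = 0.9202425 u

0.920 u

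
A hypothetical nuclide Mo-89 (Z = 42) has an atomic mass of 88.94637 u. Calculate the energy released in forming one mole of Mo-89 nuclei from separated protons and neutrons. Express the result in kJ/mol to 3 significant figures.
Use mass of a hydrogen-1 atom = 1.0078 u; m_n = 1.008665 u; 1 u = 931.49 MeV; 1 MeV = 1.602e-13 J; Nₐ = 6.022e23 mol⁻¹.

7.09e+10 kJ/mol

The nucleus contains 42 protons and 89 − 42 = 47 neutrons.
Total constituent mass: 42 × 1.0078 + 47 × 1.008665 = 89.734855 u
Δm = 89.734855 − 88.94637 = 0.788485 u
Converting to energy: 0.788485 u × 931.49 MeV/u = 734.466 MeV
Per nucleus in joules: 734.466 MeV × 1.602e-13 J/MeV = 1.1766e-10 J
Per mole: 1.1766e-10 J × 6.022e23 mol⁻¹ = 7.0855e+13 J/mol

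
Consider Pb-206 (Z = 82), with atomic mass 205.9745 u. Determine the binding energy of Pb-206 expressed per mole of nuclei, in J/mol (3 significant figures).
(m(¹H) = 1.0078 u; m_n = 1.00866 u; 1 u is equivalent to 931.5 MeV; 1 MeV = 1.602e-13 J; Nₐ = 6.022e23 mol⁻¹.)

1.56e+14 J/mol

Σm = 82·m(¹H) + 124·m_n = 82.6396 + 125.07384 = 207.71344 u
Δm = 207.71344 − 205.9745 = 1.73894 u
Binding energy = Δm·c² = 1.73894 × 931.5 MeV/u = 1619.82 MeV
Per nucleus in joules: 1619.82 MeV × 1.602e-13 J/MeV = 2.5950e-10 J
Per mole: 2.5950e-10 J × 6.022e23 mol⁻¹ = 1.5627e+14 J/mol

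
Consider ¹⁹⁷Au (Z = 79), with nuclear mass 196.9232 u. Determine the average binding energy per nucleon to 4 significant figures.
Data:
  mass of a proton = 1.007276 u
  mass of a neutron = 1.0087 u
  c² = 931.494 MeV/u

7.935 MeV/nucleon

Total constituent mass: 79 × 1.007276 + 118 × 1.0087 = 198.601404 u
Mass defect Δm = 198.601404 − 196.9232 = 1.678204 u
Binding energy = Δm·c² = 1.678204 × 931.494 MeV/u = 1563.24 MeV
Dividing by A = 197 gives 7.935 MeV per nucleon.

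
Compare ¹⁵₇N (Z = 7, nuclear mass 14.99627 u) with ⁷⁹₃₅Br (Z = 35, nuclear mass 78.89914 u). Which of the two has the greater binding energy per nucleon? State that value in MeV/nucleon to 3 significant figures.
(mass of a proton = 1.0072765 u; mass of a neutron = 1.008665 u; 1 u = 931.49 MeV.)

¹⁵₇N: Σm = 7(1.0072765) + 8(1.008665) = 15.1202555 u; Δm = 0.1239855 u; E_B = 115.49 MeV; E_B/A = 7.699 MeV
⁷⁹₃₅Br: Σm = 35(1.0072765) + 44(1.008665) = 79.6359375 u; Δm = 0.7367975 u; E_B = 686.32 MeV; E_B/A = 8.688 MeV
⁷⁹₃₅Br has the higher binding energy per nucleon, so it is the more tightly bound nucleus.

⁷⁹₃₅Br; 8.69 MeV/nucleon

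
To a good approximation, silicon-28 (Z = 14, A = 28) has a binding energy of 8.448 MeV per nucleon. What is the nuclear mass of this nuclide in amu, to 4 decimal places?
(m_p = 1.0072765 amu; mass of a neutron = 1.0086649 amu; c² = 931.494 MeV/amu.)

27.9692 amu

Total binding energy = 28 × 8.448 = 236.544 MeV
Mass defect = 236.544 MeV / (931.494 MeV/amu) = 0.253940 amu
Constituent mass = 14(1.0072765) + 14(1.0086649) = 28.2231796 amu
Nuclear mass = 28.2231796 − 0.253940 = 27.9692396 amu ≈ 27.9692 amu (to 4 decimal places)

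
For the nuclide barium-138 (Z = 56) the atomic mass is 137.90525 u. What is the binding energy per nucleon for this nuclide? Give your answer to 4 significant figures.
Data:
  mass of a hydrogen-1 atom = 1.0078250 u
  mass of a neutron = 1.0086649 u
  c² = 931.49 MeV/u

8.393 MeV/nucleon

With 56 protons and 82 neutrons (A = 138):
Σm = 56·m(¹H) + 82·m_n = 56.4382000 + 82.7105218 = 139.1487218 u
The mass defect is 139.1487218 − 137.90525 = 1.2434718 u.
Binding energy = Δm·c² = 1.2434718 × 931.49 MeV/u = 1158.28 MeV
BE/A = 1158.28 MeV / 138 = 8.393 MeV/nucleon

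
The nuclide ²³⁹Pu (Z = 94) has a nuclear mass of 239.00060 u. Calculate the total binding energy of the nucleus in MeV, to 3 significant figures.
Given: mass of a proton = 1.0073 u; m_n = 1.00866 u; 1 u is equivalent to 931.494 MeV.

1810 MeV

With 94 protons and 145 neutrons (A = 239):
Mass of separated nucleons = 94(1.0073) + 145(1.00866) = 94.6862 + 146.25570 = 240.94190 u
The mass defect is 240.94190 − 239.00060 = 1.94130 u.
Converting to energy: 1.94130 u × 931.494 MeV/u = 1808.31 MeV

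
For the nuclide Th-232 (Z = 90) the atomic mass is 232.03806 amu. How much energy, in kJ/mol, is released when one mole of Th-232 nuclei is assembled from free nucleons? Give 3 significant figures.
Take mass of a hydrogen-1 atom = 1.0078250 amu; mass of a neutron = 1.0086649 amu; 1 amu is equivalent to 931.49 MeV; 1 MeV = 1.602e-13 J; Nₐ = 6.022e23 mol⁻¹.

With 90 protons and 142 neutrons (A = 232):
Σm = 90·m(¹H) + 142·m_n = 90.7042500 + 143.2304158 = 233.9346658 amu
The mass defect is 233.9346658 − 232.03806 = 1.8966058 amu.
Converting to energy: 1.8966058 amu × 931.49 MeV/amu = 1766.67 MeV
Per nucleus in joules: 1766.67 MeV × 1.602e-13 J/MeV = 2.8302e-10 J
Per mole: 2.8302e-10 J × 6.022e23 mol⁻¹ = 1.7043e+14 J/mol

1.70e+11 kJ/mol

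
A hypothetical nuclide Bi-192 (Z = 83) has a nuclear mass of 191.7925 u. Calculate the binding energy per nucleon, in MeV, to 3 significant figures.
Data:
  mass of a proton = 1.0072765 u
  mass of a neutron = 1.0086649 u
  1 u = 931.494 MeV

Z = 83, so N = A − Z = 192 − 83 = 109.
Mass of separated nucleons = 83(1.0072765) + 109(1.0086649) = 83.6039495 + 109.9444741 = 193.5484236 u
Δm = 193.5484236 − 191.7925 = 1.7559236 u
E_B = 1.7559236 × 931.494 = 1635.63 MeV
Dividing by A = 192 gives 8.519 MeV per nucleon.

8.52 MeV/nucleon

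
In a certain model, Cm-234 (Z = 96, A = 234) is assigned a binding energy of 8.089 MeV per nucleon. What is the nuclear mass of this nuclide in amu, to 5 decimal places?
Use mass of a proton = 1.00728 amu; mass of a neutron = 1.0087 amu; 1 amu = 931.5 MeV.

233.86746 amu

Total binding energy = 234 × 8.089 = 1892.826 MeV
Mass defect = 1892.826 MeV / (931.5 MeV/amu) = 2.0320193 amu
Constituent mass = 96(1.00728) + 138(1.0087) = 235.89948 amu
Nuclear mass = 235.89948 − 2.0320193 = 233.8674607 amu ≈ 233.86746 amu (to 5 decimal places)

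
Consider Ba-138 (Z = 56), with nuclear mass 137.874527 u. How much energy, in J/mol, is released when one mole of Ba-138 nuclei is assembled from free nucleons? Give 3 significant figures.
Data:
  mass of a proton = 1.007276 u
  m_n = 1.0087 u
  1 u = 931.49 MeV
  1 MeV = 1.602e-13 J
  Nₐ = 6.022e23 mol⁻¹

1.12e+14 J/mol

Z = 56, so N = A − Z = 138 − 56 = 82.
Total constituent mass: 56 × 1.007276 + 82 × 1.0087 = 139.120856 u
Δm = 139.120856 − 137.874527 = 1.246329 u
Binding energy = Δm·c² = 1.246329 × 931.49 MeV/u = 1160.94 MeV
Per nucleus in joules: 1160.94 MeV × 1.602e-13 J/MeV = 1.8598e-10 J
Per mole: 1.8598e-10 J × 6.022e23 mol⁻¹ = 1.1200e+14 J/mol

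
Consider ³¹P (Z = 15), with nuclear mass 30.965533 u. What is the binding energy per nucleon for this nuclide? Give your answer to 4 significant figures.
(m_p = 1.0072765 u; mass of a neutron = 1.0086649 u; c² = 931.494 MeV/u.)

Mass of separated nucleons = 15(1.0072765) + 16(1.0086649) = 15.1091475 + 16.1386384 = 31.2477859 u
Mass defect Δm = 31.2477859 − 30.965533 = 0.2822529 u
Converting to energy: 0.2822529 u × 931.494 MeV/u = 262.917 MeV
Per nucleon: 262.917 / 31 = 8.481 MeV

8.481 MeV/nucleon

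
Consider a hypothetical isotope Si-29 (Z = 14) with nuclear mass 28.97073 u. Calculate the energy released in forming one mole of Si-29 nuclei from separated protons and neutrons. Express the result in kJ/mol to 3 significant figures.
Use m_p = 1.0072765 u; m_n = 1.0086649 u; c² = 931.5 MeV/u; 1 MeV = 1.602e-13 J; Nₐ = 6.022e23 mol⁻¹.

2.35e+10 kJ/mol

Total constituent mass: 14 × 1.0072765 + 15 × 1.0086649 = 29.2318445 u
Mass defect Δm = 29.2318445 − 28.97073 = 0.2611145 u
Converting to energy: 0.2611145 u × 931.5 MeV/u = 243.228 MeV
Per nucleus in joules: 243.228 MeV × 1.602e-13 J/MeV = 3.8965e-11 J
Per mole: 3.8965e-11 J × 6.022e23 mol⁻¹ = 2.3465e+13 J/mol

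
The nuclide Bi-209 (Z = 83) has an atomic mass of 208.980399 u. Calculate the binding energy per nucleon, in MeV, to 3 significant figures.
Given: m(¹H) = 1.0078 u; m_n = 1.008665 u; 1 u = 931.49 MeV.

7.84 MeV/nucleon

Mass of separated nucleons = 83(1.0078) + 126(1.008665) = 83.6474 + 127.091790 = 210.739190 u
The mass defect is 210.739190 − 208.980399 = 1.758791 u.
Binding energy = Δm·c² = 1.758791 × 931.49 MeV/u = 1638.30 MeV
Dividing by A = 209 gives 7.839 MeV per nucleon.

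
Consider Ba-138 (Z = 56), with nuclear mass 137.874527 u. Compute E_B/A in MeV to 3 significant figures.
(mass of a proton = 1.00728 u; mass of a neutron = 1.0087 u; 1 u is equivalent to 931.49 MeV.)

8.41 MeV/nucleon

Σm = 56·m_p + 82·m_n = 56.40768 + 82.7134 = 139.12108 u
Mass defect Δm = 139.12108 − 137.874527 = 1.246553 u
E_B = 1.246553 × 931.49 = 1161.15 MeV
Per nucleon: 1161.15 / 138 = 8.414 MeV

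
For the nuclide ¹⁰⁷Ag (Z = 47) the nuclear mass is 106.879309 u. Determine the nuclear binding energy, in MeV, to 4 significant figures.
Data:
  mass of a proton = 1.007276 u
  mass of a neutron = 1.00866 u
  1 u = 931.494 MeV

915.0 MeV

The nucleus contains 47 protons and 107 − 47 = 60 neutrons.
Mass of separated nucleons = 47(1.007276) + 60(1.00866) = 47.341972 + 60.51960 = 107.861572 u
Δm = 107.861572 − 106.879309 = 0.982263 u
Binding energy = Δm·c² = 0.982263 × 931.494 MeV/u = 914.972 MeV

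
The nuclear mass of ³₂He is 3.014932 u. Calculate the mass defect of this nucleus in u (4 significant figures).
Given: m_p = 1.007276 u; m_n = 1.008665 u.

Z = 2, so N = A − Z = 3 − 2 = 1.
Mass of separated nucleons = 2(1.007276) + 1(1.008665) = 2.014552 + 1.008665 = 3.023217 u
Δm = 3.023217 − 3.014932 = 0.008285 u

0.008285 u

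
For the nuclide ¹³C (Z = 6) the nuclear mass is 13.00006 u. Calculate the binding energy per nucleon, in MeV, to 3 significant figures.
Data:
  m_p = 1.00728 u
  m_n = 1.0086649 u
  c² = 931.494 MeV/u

7.47 MeV/nucleon

Z = 6, so N = A − Z = 13 − 6 = 7.
Mass of separated nucleons = 6(1.00728) + 7(1.0086649) = 6.04368 + 7.0606543 = 13.1043343 u
Mass defect Δm = 13.1043343 − 13.00006 = 0.1042743 u
E_B = 0.1042743 × 931.494 = 97.1309 MeV
Dividing by A = 13 gives 7.472 MeV per nucleon.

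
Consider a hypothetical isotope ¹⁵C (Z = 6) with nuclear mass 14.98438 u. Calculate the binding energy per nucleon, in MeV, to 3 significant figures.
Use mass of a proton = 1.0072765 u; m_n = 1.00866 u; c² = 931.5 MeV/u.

The nucleus contains 6 protons and 15 − 6 = 9 neutrons.
Σm = 6·m_p + 9·m_n = 6.0436590 + 9.07794 = 15.1215990 u
Mass defect Δm = 15.1215990 − 14.98438 = 0.1372190 u
Binding energy = Δm·c² = 0.1372190 × 931.5 MeV/u = 127.819 MeV
BE/A = 127.819 MeV / 15 = 8.521 MeV/nucleon

8.52 MeV/nucleon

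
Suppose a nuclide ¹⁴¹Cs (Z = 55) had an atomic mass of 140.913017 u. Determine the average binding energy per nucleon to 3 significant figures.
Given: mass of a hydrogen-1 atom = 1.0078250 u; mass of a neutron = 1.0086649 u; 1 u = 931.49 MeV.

8.34 MeV/nucleon

Σm = 55·m(¹H) + 86·m_n = 55.4303750 + 86.7451814 = 142.1755564 u
Δm = 142.1755564 − 140.913017 = 1.2625394 u
Binding energy = Δm·c² = 1.2625394 × 931.49 MeV/u = 1176.04 MeV
BE/A = 1176.04 MeV / 141 = 8.341 MeV/nucleon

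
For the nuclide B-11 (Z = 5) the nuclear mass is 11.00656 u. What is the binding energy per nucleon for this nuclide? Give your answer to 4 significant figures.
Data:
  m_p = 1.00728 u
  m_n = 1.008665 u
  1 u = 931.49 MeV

Σm = 5·m_p + 6·m_n = 5.03640 + 6.051990 = 11.088390 u
The mass defect is 11.088390 − 11.00656 = 0.081830 u.
Converting to energy: 0.081830 u × 931.49 MeV/u = 76.2238 MeV
BE/A = 76.2238 MeV / 11 = 6.929 MeV/nucleon

6.929 MeV/nucleon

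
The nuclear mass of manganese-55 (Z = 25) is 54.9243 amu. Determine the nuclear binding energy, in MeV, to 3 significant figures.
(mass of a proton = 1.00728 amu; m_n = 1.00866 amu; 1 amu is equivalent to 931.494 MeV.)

Σm = 25·m_p + 30·m_n = 25.18200 + 30.25980 = 55.44180 amu
The mass defect is 55.44180 − 54.9243 = 0.51750 amu.
E_B = 0.51750 × 931.494 = 482.048 MeV

482 MeV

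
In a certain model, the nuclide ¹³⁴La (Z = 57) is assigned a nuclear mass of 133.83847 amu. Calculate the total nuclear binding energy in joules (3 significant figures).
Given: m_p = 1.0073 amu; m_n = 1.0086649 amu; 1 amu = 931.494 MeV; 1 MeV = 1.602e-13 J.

With 57 protons and 77 neutrons (A = 134):
Total constituent mass: 57 × 1.0073 + 77 × 1.0086649 = 135.0832973 amu
Δm = 135.0832973 − 133.83847 = 1.2448273 amu
Converting to energy: 1.2448273 amu × 931.494 MeV/amu = 1159.55 MeV
In joules: 1159.55 MeV × 1.602e-13 J/MeV = 1.8576e-10 J

1.86e-10 J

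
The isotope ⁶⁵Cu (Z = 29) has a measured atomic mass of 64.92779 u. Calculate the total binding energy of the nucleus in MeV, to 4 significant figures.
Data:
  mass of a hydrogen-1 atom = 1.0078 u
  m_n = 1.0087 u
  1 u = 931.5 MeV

With 29 protons and 36 neutrons (A = 65):
Mass of separated nucleons = 29(1.0078) + 36(1.0087) = 29.2262 + 36.3132 = 65.5394 u
Mass defect Δm = 65.5394 − 64.92779 = 0.61161 u
Converting to energy: 0.61161 u × 931.5 MeV/u = 569.715 MeV

569.7 MeV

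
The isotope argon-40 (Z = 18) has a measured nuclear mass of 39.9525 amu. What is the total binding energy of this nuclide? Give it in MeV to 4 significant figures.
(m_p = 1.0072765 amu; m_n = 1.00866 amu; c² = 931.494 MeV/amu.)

343.7 MeV

The nucleus contains 18 protons and 40 − 18 = 22 neutrons.
Total constituent mass: 18 × 1.0072765 + 22 × 1.00866 = 40.3214970 amu
The mass defect is 40.3214970 − 39.9525 = 0.3689970 amu.
Binding energy = Δm·c² = 0.3689970 × 931.494 MeV/amu = 343.718 MeV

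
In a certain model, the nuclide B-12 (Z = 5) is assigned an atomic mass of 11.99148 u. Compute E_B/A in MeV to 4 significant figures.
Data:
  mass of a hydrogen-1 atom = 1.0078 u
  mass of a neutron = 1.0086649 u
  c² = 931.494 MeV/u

8.397 MeV/nucleon

Z = 5, so N = A − Z = 12 − 5 = 7.
Total constituent mass: 5 × 1.0078 + 7 × 1.0086649 = 12.0996543 u
Δm = 12.0996543 − 11.99148 = 0.1081743 u
E_B = 0.1081743 × 931.494 = 100.764 MeV
Per nucleon: 100.764 / 12 = 8.397 MeV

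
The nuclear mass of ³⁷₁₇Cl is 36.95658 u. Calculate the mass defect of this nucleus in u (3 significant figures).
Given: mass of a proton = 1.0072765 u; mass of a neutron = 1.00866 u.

Total constituent mass: 17 × 1.0072765 + 20 × 1.00866 = 37.2969005 u
Δm = 37.2969005 − 36.95658 = 0.3403205 u

0.340 u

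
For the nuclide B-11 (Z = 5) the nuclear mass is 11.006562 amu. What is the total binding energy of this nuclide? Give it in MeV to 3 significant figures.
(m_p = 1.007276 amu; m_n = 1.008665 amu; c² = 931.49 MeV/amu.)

76.2 MeV

Total constituent mass: 5 × 1.007276 + 6 × 1.008665 = 11.088370 amu
The mass defect is 11.088370 − 11.006562 = 0.081808 amu.
Converting to energy: 0.081808 amu × 931.49 MeV/amu = 76.2033 MeV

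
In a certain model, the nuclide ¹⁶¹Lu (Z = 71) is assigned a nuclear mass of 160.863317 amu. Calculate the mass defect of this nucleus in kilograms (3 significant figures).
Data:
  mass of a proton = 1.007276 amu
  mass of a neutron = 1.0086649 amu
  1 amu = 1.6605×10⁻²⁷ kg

Σm = 71·m_p + 90·m_n = 71.516596 + 90.7798410 = 162.2964370 amu
Δm = 162.2964370 − 160.863317 = 1.4331200 amu
In SI units: 1.4331200 amu × 1.6605×10⁻²⁷ kg/amu = 2.3797e-27 kg

2.38e-27 kg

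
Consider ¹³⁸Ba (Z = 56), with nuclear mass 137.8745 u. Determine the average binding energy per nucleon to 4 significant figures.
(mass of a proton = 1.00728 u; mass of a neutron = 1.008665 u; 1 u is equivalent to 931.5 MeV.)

Z = 56, so N = A − Z = 138 − 56 = 82.
Total constituent mass: 56 × 1.00728 + 82 × 1.008665 = 139.118210 u
Δm = 139.118210 − 137.8745 = 1.243710 u
Binding energy = Δm·c² = 1.243710 × 931.5 MeV/u = 1158.52 MeV
BE/A = 1158.52 MeV / 138 = 8.395 MeV/nucleon

8.395 MeV/nucleon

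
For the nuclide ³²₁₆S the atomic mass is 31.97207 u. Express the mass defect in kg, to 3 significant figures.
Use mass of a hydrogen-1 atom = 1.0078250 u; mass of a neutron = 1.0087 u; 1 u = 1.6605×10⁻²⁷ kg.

Σm = 16·m(¹H) + 16·m_n = 16.1252000 + 16.1392 = 32.2644000 u
The mass defect is 32.2644000 − 31.97207 = 0.2923300 u.
In SI units: 0.2923300 u × 1.6605×10⁻²⁷ kg/u = 4.8541e-28 kg

4.85e-28 kg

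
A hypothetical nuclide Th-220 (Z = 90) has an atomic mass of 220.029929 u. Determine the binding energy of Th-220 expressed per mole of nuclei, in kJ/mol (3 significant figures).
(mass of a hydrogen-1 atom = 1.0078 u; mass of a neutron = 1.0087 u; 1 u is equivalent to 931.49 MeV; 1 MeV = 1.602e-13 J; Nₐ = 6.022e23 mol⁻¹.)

1.62e+11 kJ/mol

The nucleus contains 90 protons and 220 − 90 = 130 neutrons.
Total constituent mass: 90 × 1.0078 + 130 × 1.0087 = 221.8330 u
The mass defect is 221.8330 − 220.029929 = 1.803071 u.
Converting to energy: 1.803071 u × 931.49 MeV/u = 1679.54 MeV
Per nucleus in joules: 1679.54 MeV × 1.602e-13 J/MeV = 2.6906e-10 J
Per mole: 2.6906e-10 J × 6.022e23 mol⁻¹ = 1.6203e+14 J/mol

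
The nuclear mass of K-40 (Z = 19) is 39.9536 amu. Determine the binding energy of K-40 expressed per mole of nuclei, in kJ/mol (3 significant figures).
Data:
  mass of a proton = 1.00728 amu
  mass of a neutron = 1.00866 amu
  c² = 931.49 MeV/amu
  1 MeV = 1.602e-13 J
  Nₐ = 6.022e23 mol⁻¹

3.29e+10 kJ/mol

Z = 19, so N = A − Z = 40 − 19 = 21.
Total constituent mass: 19 × 1.00728 + 21 × 1.00866 = 40.32018 amu
The mass defect is 40.32018 − 39.9536 = 0.36658 amu.
E_B = 0.36658 × 931.49 = 341.466 MeV
Per nucleus in joules: 341.466 MeV × 1.602e-13 J/MeV = 5.4703e-11 J
Per mole: 5.4703e-11 J × 6.022e23 mol⁻¹ = 3.2942e+13 J/mol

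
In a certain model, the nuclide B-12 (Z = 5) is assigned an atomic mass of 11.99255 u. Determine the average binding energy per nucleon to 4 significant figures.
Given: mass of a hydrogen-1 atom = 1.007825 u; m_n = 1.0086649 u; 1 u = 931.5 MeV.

8.324 MeV/nucleon

Σm = 5·m(¹H) + 7·m_n = 5.039125 + 7.0606543 = 12.0997793 u
Δm = 12.0997793 − 11.99255 = 0.1072293 u
Converting to energy: 0.1072293 u × 931.5 MeV/u = 99.8841 MeV
Per nucleon: 99.8841 / 12 = 8.324 MeV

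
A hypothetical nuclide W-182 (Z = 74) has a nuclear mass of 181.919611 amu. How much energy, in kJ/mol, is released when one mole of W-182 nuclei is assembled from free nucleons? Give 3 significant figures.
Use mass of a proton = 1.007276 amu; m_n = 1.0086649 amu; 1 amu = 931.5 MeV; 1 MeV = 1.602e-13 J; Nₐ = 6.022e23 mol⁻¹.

Z = 74, so N = A − Z = 182 − 74 = 108.
Total constituent mass: 74 × 1.007276 + 108 × 1.0086649 = 183.4742332 amu
The mass defect is 183.4742332 − 181.919611 = 1.5546222 amu.
E_B = 1.5546222 × 931.5 = 1448.13 MeV
Per nucleus in joules: 1448.13 MeV × 1.602e-13 J/MeV = 2.3199e-10 J
Per mole: 2.3199e-10 J × 6.022e23 mol⁻¹ = 1.3970e+14 J/mol

1.40e+11 kJ/mol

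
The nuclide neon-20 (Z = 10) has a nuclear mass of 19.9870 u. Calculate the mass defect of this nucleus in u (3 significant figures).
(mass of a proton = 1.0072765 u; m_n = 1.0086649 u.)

Σm = 10·m_p + 10·m_n = 10.0727650 + 10.0866490 = 20.1594140 u
The mass defect is 20.1594140 − 19.9870 = 0.1724140 u.

0.172 u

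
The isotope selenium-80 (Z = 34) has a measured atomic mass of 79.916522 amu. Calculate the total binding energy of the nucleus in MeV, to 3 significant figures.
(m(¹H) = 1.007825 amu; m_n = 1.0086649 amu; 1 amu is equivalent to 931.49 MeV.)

697 MeV

Total constituent mass: 34 × 1.007825 + 46 × 1.0086649 = 80.6646354 amu
Δm = 80.6646354 − 79.916522 = 0.7481134 amu
E_B = 0.7481134 × 931.49 = 696.860 MeV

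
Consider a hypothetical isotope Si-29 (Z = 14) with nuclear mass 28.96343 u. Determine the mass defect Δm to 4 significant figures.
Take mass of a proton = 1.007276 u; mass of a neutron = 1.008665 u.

0.2684 u

With 14 protons and 15 neutrons (A = 29):
Total constituent mass: 14 × 1.007276 + 15 × 1.008665 = 29.231839 u
The mass defect is 29.231839 − 28.96343 = 0.268409 u.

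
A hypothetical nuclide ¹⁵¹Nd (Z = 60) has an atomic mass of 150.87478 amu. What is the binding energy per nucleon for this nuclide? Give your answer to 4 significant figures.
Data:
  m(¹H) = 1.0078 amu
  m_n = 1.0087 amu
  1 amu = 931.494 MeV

8.543 MeV/nucleon

Σm = 60·m(¹H) + 91·m_n = 60.4680 + 91.7917 = 152.2597 amu
The mass defect is 152.2597 − 150.87478 = 1.38492 amu.
Converting to energy: 1.38492 amu × 931.494 MeV/amu = 1290.04 MeV
Per nucleon: 1290.04 / 151 = 8.543 MeV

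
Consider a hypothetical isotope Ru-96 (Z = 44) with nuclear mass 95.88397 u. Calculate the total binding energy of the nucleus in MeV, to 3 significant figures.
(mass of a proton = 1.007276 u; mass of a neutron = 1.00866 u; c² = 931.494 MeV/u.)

The nucleus contains 44 protons and 96 − 44 = 52 neutrons.
Mass of separated nucleons = 44(1.007276) + 52(1.00866) = 44.320144 + 52.45032 = 96.770464 u
Mass defect Δm = 96.770464 − 95.88397 = 0.886494 u
E_B = 0.886494 × 931.494 = 825.764 MeV

826 MeV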